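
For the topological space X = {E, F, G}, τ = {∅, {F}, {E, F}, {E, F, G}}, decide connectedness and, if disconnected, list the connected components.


(X, τ) is connected.

Find clopen sets (U ∈ τ with X ∖ U ∈ τ):
  U = ∅, X ∖ U = {E, F, G} — both open, so U is clopen.
  U = {E, F, G}, X ∖ U = ∅ — both open, so U is clopen.
Only trivial clopens (∅ and X) exist, so (X, τ) is connected.
Compute connected components by grouping points that agree on all clopens:
  component: {E, F, G}


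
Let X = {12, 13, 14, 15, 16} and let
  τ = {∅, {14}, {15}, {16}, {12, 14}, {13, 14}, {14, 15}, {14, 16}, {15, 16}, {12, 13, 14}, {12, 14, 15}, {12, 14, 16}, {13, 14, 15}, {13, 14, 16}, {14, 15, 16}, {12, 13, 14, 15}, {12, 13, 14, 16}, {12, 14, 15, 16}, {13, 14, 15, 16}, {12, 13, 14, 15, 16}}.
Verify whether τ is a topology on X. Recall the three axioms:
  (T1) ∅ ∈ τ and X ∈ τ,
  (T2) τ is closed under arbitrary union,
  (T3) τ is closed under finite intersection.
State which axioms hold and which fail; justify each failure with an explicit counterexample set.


τ IS a topology on X.

Axiom (T1): ∅ ∈ τ? Yes; X ∈ τ? Yes.
Axiom (T2/T3): check pairwise unions and intersections of members of τ.
All pairwise intersections and unions checked — each lies in τ. Therefore τ satisfies (T1), (T2), (T3): it IS a topology on X.


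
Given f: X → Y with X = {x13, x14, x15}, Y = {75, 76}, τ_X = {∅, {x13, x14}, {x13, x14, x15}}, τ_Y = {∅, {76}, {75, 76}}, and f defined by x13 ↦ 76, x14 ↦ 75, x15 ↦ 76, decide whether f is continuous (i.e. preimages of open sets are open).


f is NOT continuous.

Compute f^{-1}(U) for each U ∈ τ_Y:
  U = ∅: f^{-1}(U) = ∅ ∈ τ_X ✓.
  U = {76}: f^{-1}(U) = {x13, x15} ∉ τ_X ✗.
  U = {75, 76}: f^{-1}(U) = {x13, x14, x15} ∈ τ_X ✓.
Found U = {76} with f^{-1}(U) = {x13, x15} not in τ_X. Therefore f is NOT continuous.


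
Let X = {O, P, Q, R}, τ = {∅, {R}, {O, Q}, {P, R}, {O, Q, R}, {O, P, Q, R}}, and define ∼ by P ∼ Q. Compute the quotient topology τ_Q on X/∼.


X/∼ = {[O], [P=Q], [R]}; |τ_Q| = 3.

Equivalence classes: [O], [P=Q], [R].
Quotient map π: X → X/∼ sends O ↦ [O], P ↦ [P=Q], Q ↦ [P=Q], R ↦ [R].
For each subset V ⊆ X/∼, compute π^{-1}(V) ⊆ X and check whether π^{-1}(V) ∈ τ. V is open in τ_Q iff π^{-1}(V) ∈ τ.
  V = {}: π^{-1}(V) = ∅ ∈ τ ✓.
  V = {[O]}: π^{-1}(V) = {O} ∉ τ ✗.
  V = {[P=Q]}: π^{-1}(V) = {P, Q} ∉ τ ✗.
  V = {[O], [P=Q]}: π^{-1}(V) = {O, P, Q} ∉ τ ✗.
  V = {[R]}: π^{-1}(V) = {R} ∈ τ ✓.
  V = {[O], [R]}: π^{-1}(V) = {O, R} ∉ τ ✗.
  V = {[P=Q], [R]}: π^{-1}(V) = {P, Q, R} ∉ τ ✗.
  V = {[O], [P=Q], [R]}: π^{-1}(V) = {O, P, Q, R} ∈ τ ✓.
Open sets in the quotient: τ_Q = {{}, {[R]}, {[O], [P=Q], [R]}} (3 elements).


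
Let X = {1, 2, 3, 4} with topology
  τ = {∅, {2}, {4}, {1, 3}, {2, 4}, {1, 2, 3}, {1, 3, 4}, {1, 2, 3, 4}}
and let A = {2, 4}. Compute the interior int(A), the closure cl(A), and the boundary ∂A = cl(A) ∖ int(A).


int(A) = {2, 4}, cl(A) = {2, 4}, ∂A = ∅.

Closed sets in (X, τ) are complements of opens:
  closed(X, τ) = {∅, {2}, {4}, {1, 3}, {2, 4}, {1, 2, 3}, {1, 3, 4}, {1, 2, 3, 4}}.
int(A) = ⋃ {U ∈ τ : U ⊆ A}. Opens contained in A: ∅, {2}, {4}, {2, 4}.
Taking the union of these: int(A) = {2, 4}.
cl(A) = ⋂ {C closed : A ⊆ C}. Closed sets containing A: {2, 4}, {1, 2, 3, 4}.
Intersecting these: cl(A) = {2, 4}.
∂A = cl(A) ∖ int(A) = {2, 4} ∖ {2, 4} = ∅.


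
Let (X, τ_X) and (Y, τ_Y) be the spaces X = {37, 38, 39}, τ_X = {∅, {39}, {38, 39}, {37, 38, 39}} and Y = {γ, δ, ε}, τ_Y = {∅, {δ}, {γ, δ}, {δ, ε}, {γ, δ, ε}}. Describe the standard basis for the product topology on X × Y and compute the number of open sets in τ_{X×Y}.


Basis B = {∅ × ∅, {39} × {δ}, {38, 39} × {δ}, {39} × {γ, δ}, {39} × {δ, ε}, {37, 38, 39} × {δ}, {39} × {γ, δ, ε}, {38, 39} × {γ, δ}, {38, 39} × {δ, ε}, {37, 38, 39} × {γ, δ}, {37, 38, 39} × {δ, ε}, {38, 39} × {γ, δ, ε}, {37, 38, 39} × {γ, δ, ε}}; |τ_{X×Y}| = 30.

Enumerate products U × V with U ∈ τ_X, V ∈ τ_Y (deduplicated):
  ∅ × ∅ = {} (∅)
  {39} × {δ} = {(39,δ)}
  {38, 39} × {δ} = {(38,δ), (39,δ)}
  {39} × {γ, δ} = {(39,γ), (39,δ)}
  {39} × {δ, ε} = {(39,δ), (39,ε)}
  {37, 38, 39} × {δ} = {(37,δ), (38,δ), (39,δ)}
  {39} × {γ, δ, ε} = {(39,γ), (39,δ), (39,ε)}
  {38, 39} × {γ, δ} = {(38,γ), (38,δ), (39,γ), (39,δ)}
  {38, 39} × {δ, ε} = {(38,δ), (38,ε), (39,δ), (39,ε)}
  {37, 38, 39} × {γ, δ} = {(37,γ), (37,δ), (38,γ), (38,δ), (39,γ), (39,δ)}
  {37, 38, 39} × {δ, ε} = {(37,δ), (37,ε), (38,δ), (38,ε), (39,δ), (39,ε)}
  {38, 39} × {γ, δ, ε} = {(38,γ), (38,δ), (38,ε), (39,γ), (39,δ), (39,ε)}
  {37, 38, 39} × {γ, δ, ε} = {(37,γ), (37,δ), (37,ε), (38,γ), (38,δ), (38,ε), (39,γ), (39,δ), (39,ε)}
These 13 distinct sets form the basis B.
Close under arbitrary unions to get τ_{X×Y}; counting gives |τ_{X×Y}| = 30.


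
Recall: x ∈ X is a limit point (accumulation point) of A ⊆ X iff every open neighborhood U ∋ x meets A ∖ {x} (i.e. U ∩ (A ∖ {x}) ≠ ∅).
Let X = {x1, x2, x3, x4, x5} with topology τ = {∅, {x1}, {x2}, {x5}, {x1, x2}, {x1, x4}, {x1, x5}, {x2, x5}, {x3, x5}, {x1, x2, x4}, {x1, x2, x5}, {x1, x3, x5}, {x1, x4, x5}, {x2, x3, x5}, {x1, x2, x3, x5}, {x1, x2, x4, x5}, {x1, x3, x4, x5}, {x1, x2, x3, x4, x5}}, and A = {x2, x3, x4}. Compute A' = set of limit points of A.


A' = ∅

For each x ∈ X, list the open sets U ∈ τ with x ∈ U, then check whether U ∩ (A ∖ {x}) ≠ ∅ for every such U.
  x = x1: open {x1} ∋ x has {x1} ∩ (A ∖ {x1}) = ∅, so x is NOT a limit point.
  x = x2: open {x2} ∋ x has {x2} ∩ (A ∖ {x2}) = ∅, so x is NOT a limit point.
  x = x3: open {x3, x5} ∋ x has {x3, x5} ∩ (A ∖ {x3}) = ∅, so x is NOT a limit point.
  x = x4: open {x1, x4} ∋ x has {x1, x4} ∩ (A ∖ {x4}) = ∅, so x is NOT a limit point.
  x = x5: open {x5} ∋ x has {x5} ∩ (A ∖ {x5}) = ∅, so x is NOT a limit point.
Collecting: A' = ∅.


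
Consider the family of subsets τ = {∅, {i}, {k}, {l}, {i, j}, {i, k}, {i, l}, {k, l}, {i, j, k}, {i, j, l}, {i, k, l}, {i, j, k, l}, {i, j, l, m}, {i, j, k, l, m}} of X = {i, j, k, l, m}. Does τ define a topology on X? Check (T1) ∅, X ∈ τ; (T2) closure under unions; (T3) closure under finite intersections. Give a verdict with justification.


τ IS a topology on X.

Axiom (T1): ∅ ∈ τ? Yes; X ∈ τ? Yes.
Axiom (T2/T3): check pairwise unions and intersections of members of τ.
All pairwise intersections and unions checked — each lies in τ. Therefore τ satisfies (T1), (T2), (T3): it IS a topology on X.


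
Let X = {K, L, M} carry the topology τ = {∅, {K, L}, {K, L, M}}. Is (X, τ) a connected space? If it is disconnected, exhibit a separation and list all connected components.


(X, τ) is connected.

Find clopen sets (U ∈ τ with X ∖ U ∈ τ):
  U = ∅, X ∖ U = {K, L, M} — both open, so U is clopen.
  U = {K, L, M}, X ∖ U = ∅ — both open, so U is clopen.
Only trivial clopens (∅ and X) exist, so (X, τ) is connected.
Compute connected components by grouping points that agree on all clopens:
  component: {K, L, M}


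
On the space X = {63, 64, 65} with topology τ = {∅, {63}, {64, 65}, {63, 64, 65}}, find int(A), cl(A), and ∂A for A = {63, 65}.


int(A) = {63}, cl(A) = {63, 64, 65}, ∂A = {64, 65}.

Closed sets in (X, τ) are complements of opens:
  closed(X, τ) = {∅, {63}, {64, 65}, {63, 64, 65}}.
int(A) = ⋃ {U ∈ τ : U ⊆ A}. Opens contained in A: ∅, {63}.
Taking the union of these: int(A) = {63}.
cl(A) = ⋂ {C closed : A ⊆ C}. Closed sets containing A: {63, 64, 65}.
Intersecting these: cl(A) = {63, 64, 65}.
∂A = cl(A) ∖ int(A) = {63, 64, 65} ∖ {63} = {64, 65}.


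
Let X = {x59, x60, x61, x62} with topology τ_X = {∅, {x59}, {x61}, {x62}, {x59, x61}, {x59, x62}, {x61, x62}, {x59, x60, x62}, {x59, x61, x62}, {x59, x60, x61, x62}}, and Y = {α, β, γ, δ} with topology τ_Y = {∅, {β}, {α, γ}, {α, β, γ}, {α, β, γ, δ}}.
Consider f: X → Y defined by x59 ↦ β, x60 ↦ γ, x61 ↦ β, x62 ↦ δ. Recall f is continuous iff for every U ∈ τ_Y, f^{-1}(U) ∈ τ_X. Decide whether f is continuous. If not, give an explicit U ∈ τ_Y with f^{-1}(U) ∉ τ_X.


f is NOT continuous.

Compute f^{-1}(U) for each U ∈ τ_Y:
  U = ∅: f^{-1}(U) = ∅ ∈ τ_X ✓.
  U = {β}: f^{-1}(U) = {x59, x61} ∈ τ_X ✓.
  U = {α, γ}: f^{-1}(U) = {x60} ∉ τ_X ✗.
  U = {α, β, γ}: f^{-1}(U) = {x59, x60, x61} ∉ τ_X ✗.
  U = {α, β, γ, δ}: f^{-1}(U) = {x59, x60, x61, x62} ∈ τ_X ✓.
Found U = {α, γ} with f^{-1}(U) = {x60} not in τ_X. Therefore f is NOT continuous.


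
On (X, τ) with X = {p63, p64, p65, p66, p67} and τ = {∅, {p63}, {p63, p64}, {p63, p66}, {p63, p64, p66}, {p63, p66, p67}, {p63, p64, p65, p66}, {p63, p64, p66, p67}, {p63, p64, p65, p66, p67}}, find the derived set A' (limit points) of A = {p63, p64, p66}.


A' = {p64, p65, p66, p67}

For each x ∈ X, list the open sets U ∈ τ with x ∈ U, then check whether U ∩ (A ∖ {x}) ≠ ∅ for every such U.
  x = p63: open {p63} ∋ x has {p63} ∩ (A ∖ {p63}) = ∅, so x is NOT a limit point.
  x = p64: opens ∋ x are {p63, p64}, {p63, p64, p66}, {p63, p64, p65, p66}, {p63, p64, p66, p67}, {p63, p64, p65, p66, p67}; each meets A ∖ {p64}, so x IS a limit point.
  x = p65: opens ∋ x are {p63, p64, p65, p66}, {p63, p64, p65, p66, p67}; each meets A ∖ {p65}, so x IS a limit point.
  x = p66: opens ∋ x are {p63, p66}, {p63, p64, p66}, {p63, p66, p67}, {p63, p64, p65, p66}, {p63, p64, p66, p67}, {p63, p64, p65, p66, p67}; each meets A ∖ {p66}, so x IS a limit point.
  x = p67: opens ∋ x are {p63, p66, p67}, {p63, p64, p66, p67}, {p63, p64, p65, p66, p67}; each meets A ∖ {p67}, so x IS a limit point.
Collecting: A' = {p64, p65, p66, p67}.


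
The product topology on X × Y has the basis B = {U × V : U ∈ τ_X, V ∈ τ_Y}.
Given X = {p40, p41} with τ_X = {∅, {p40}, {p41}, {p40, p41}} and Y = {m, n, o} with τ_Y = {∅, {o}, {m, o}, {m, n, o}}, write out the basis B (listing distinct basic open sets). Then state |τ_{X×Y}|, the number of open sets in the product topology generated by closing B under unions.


Basis B = {∅ × ∅, {p40} × {o}, {p41} × {o}, {p40} × {m, o}, {p40, p41} × {o}, {p41} × {m, o}, {p40} × {m, n, o}, {p41} × {m, n, o}, {p40, p41} × {m, o}, {p40, p41} × {m, n, o}}; |τ_{X×Y}| = 16.

Enumerate products U × V with U ∈ τ_X, V ∈ τ_Y (deduplicated):
  ∅ × ∅ = {} (∅)
  {p40} × {o} = {(p40,o)}
  {p41} × {o} = {(p41,o)}
  {p40} × {m, o} = {(p40,m), (p40,o)}
  {p40, p41} × {o} = {(p40,o), (p41,o)}
  {p41} × {m, o} = {(p41,m), (p41,o)}
  {p40} × {m, n, o} = {(p40,m), (p40,n), (p40,o)}
  {p41} × {m, n, o} = {(p41,m), (p41,n), (p41,o)}
  {p40, p41} × {m, o} = {(p40,m), (p40,o), (p41,m), (p41,o)}
  {p40, p41} × {m, n, o} = {(p40,m), (p40,n), (p40,o), (p41,m), (p41,n), (p41,o)}
These 10 distinct sets form the basis B.
Close under arbitrary unions to get τ_{X×Y}; counting gives |τ_{X×Y}| = 16.


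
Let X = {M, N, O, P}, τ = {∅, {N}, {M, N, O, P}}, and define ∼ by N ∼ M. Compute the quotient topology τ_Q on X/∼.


X/∼ = {[M=N], [O], [P]}; |τ_Q| = 2.

Equivalence classes: [M=N], [O], [P].
Quotient map π: X → X/∼ sends M ↦ [M=N], N ↦ [M=N], O ↦ [O], P ↦ [P].
For each subset V ⊆ X/∼, compute π^{-1}(V) ⊆ X and check whether π^{-1}(V) ∈ τ. V is open in τ_Q iff π^{-1}(V) ∈ τ.
  V = {}: π^{-1}(V) = ∅ ∈ τ ✓.
  V = {[M=N]}: π^{-1}(V) = {M, N} ∉ τ ✗.
  V = {[O]}: π^{-1}(V) = {O} ∉ τ ✗.
  V = {[M=N], [O]}: π^{-1}(V) = {M, N, O} ∉ τ ✗.
  V = {[P]}: π^{-1}(V) = {P} ∉ τ ✗.
  V = {[M=N], [P]}: π^{-1}(V) = {M, N, P} ∉ τ ✗.
  V = {[O], [P]}: π^{-1}(V) = {O, P} ∉ τ ✗.
  V = {[M=N], [O], [P]}: π^{-1}(V) = {M, N, O, P} ∈ τ ✓.
Open sets in the quotient: τ_Q = {{}, {[M=N], [O], [P]}} (2 elements).


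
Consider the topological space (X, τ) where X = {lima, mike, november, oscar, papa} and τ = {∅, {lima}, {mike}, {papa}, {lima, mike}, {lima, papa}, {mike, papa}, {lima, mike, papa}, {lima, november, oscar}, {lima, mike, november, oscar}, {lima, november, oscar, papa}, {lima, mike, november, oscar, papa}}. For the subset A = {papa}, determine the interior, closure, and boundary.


int(A) = {papa}, cl(A) = {papa}, ∂A = ∅.

Closed sets in (X, τ) are complements of opens:
  closed(X, τ) = {∅, {mike}, {papa}, {mike, papa}, {november, oscar}, {lima, november, oscar}, {mike, november, oscar}, {november, oscar, papa}, {lima, mike, november, oscar}, {lima, november, oscar, papa}, {mike, november, oscar, papa}, {lima, mike, november, oscar, papa}}.
int(A) = ⋃ {U ∈ τ : U ⊆ A}. Opens contained in A: ∅, {papa}.
Taking the union of these: int(A) = {papa}.
cl(A) = ⋂ {C closed : A ⊆ C}. Closed sets containing A: {papa}, {mike, papa}, {november, oscar, papa}, {lima, november, oscar, papa}, {mike, november, oscar, papa}, {lima, mike, november, oscar, papa}.
Intersecting these: cl(A) = {papa}.
∂A = cl(A) ∖ int(A) = {papa} ∖ {papa} = ∅.


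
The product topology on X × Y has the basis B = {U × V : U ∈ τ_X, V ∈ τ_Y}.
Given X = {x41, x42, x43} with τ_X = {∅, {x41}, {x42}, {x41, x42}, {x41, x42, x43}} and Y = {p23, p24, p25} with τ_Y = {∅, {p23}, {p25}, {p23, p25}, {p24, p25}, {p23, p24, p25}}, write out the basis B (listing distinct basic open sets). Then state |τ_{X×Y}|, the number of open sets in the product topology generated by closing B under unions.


Basis B = {∅ × ∅, {x41} × {p23}, {x41} × {p25}, {x42} × {p23}, {x42} × {p25}, {x41} × {p23, p25}, {x41, x42} × {p23}, {x41} × {p24, p25}, {x41, x42} × {p25}, {x42} × {p23, p25}, {x42} × {p24, p25}, {x41} × {p23, p24, p25}, {x41, x42, x43} × {p23}, {x41, x42, x43} × {p25}, {x42} × {p23, p24, p25}, {x41, x42} × {p23, p25}, {x41, x42} × {p24, p25}, {x41, x42} × {p23, p24, p25}, {x41, x42, x43} × {p23, p25}, {x41, x42, x43} × {p24, p25}, {x41, x42, x43} × {p23, p24, p25}}; |τ_{X×Y}| = 70.

Enumerate products U × V with U ∈ τ_X, V ∈ τ_Y (deduplicated):
  ∅ × ∅ = {} (∅)
  {x41} × {p23} = {(x41,p23)}
  {x41} × {p25} = {(x41,p25)}
  {x42} × {p23} = {(x42,p23)}
  {x42} × {p25} = {(x42,p25)}
  {x41} × {p23, p25} = {(x41,p23), (x41,p25)}
  {x41, x42} × {p23} = {(x41,p23), (x42,p23)}
  {x41} × {p24, p25} = {(x41,p24), (x41,p25)}
  {x41, x42} × {p25} = {(x41,p25), (x42,p25)}
  {x42} × {p23, p25} = {(x42,p23), (x42,p25)}
  {x42} × {p24, p25} = {(x42,p24), (x42,p25)}
  {x41} × {p23, p24, p25} = {(x41,p23), (x41,p24), (x41,p25)}
  {x41, x42, x43} × {p23} = {(x41,p23), (x42,p23), (x43,p23)}
  {x41, x42, x43} × {p25} = {(x41,p25), (x42,p25), (x43,p25)}
  {x42} × {p23, p24, p25} = {(x42,p23), (x42,p24), (x42,p25)}
  {x41, x42} × {p23, p25} = {(x41,p23), (x41,p25), (x42,p23), (x42,p25)}
  {x41, x42} × {p24, p25} = {(x41,p24), (x41,p25), (x42,p24), (x42,p25)}
  {x41, x42} × {p23, p24, p25} = {(x41,p23), (x41,p24), (x41,p25), (x42,p23), (x42,p24), (x42,p25)}
  {x41, x42, x43} × {p23, p25} = {(x41,p23), (x41,p25), (x42,p23), (x42,p25), (x43,p23), (x43,p25)}
  {x41, x42, x43} × {p24, p25} = {(x41,p24), (x41,p25), (x42,p24), (x42,p25), (x43,p24), (x43,p25)}
  {x41, x42, x43} × {p23, p24, p25} = {(x41,p23), (x41,p24), (x41,p25), (x42,p23), (x42,p24), (x42,p25), (x43,p23), (x43,p24), (x43,p25)}
These 21 distinct sets form the basis B.
Close under arbitrary unions to get τ_{X×Y}; counting gives |τ_{X×Y}| = 70.


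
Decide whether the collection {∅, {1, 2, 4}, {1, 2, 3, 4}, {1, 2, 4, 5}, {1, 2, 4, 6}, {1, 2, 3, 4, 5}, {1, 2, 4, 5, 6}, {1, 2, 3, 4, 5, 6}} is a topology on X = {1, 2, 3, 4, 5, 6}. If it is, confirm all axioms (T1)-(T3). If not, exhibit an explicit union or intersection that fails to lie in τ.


τ is NOT a topology on X.

Axiom (T1): ∅ ∈ τ? Yes; X ∈ τ? Yes.
Axiom (T2/T3): check pairwise unions and intersections of members of τ.
Counterexample for (T2): {1, 2, 3, 4} ∪ {1, 2, 4, 6} = {1, 2, 3, 4, 6} ∉ τ. Therefore τ is NOT a topology.


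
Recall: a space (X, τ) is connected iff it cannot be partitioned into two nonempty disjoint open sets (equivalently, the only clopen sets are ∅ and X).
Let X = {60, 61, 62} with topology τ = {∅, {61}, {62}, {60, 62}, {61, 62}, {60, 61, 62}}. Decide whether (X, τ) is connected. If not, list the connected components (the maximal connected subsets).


(X, τ) is disconnected; components = [{61}, {60, 62}].

Find clopen sets (U ∈ τ with X ∖ U ∈ τ):
  U = ∅, X ∖ U = {60, 61, 62} — both open, so U is clopen.
  U = {61}, X ∖ U = {60, 62} — both open, so U is clopen.
  U = {60, 62}, X ∖ U = {61} — both open, so U is clopen.
  U = {60, 61, 62}, X ∖ U = ∅ — both open, so U is clopen.
Nontrivial clopen(s) exist: e.g. {60, 62}. So (X, τ) is disconnected.
Compute connected components by grouping points that agree on all clopens:
  component: {61}
  component: {60, 62}


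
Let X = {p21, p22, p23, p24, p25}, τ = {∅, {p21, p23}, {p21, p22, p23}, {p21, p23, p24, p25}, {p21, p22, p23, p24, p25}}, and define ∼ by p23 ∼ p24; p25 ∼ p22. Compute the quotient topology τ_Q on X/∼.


X/∼ = {[p21], [p22=p25], [p23=p24]}; |τ_Q| = 2.

Equivalence classes: [p21], [p22=p25], [p23=p24].
Quotient map π: X → X/∼ sends p21 ↦ [p21], p22 ↦ [p22=p25], p23 ↦ [p23=p24], p24 ↦ [p23=p24], p25 ↦ [p22=p25].
For each subset V ⊆ X/∼, compute π^{-1}(V) ⊆ X and check whether π^{-1}(V) ∈ τ. V is open in τ_Q iff π^{-1}(V) ∈ τ.
  V = {}: π^{-1}(V) = ∅ ∈ τ ✓.
  V = {[p21]}: π^{-1}(V) = {p21} ∉ τ ✗.
  V = {[p22=p25]}: π^{-1}(V) = {p22, p25} ∉ τ ✗.
  V = {[p21], [p22=p25]}: π^{-1}(V) = {p21, p22, p25} ∉ τ ✗.
  V = {[p23=p24]}: π^{-1}(V) = {p23, p24} ∉ τ ✗.
  V = {[p21], [p23=p24]}: π^{-1}(V) = {p21, p23, p24} ∉ τ ✗.
  V = {[p22=p25], [p23=p24]}: π^{-1}(V) = {p22, p23, p24, p25} ∉ τ ✗.
  V = {[p21], [p22=p25], [p23=p24]}: π^{-1}(V) = {p21, p22, p23, p24, p25} ∈ τ ✓.
Open sets in the quotient: τ_Q = {{}, {[p21], [p22=p25], [p23=p24]}} (2 elements).


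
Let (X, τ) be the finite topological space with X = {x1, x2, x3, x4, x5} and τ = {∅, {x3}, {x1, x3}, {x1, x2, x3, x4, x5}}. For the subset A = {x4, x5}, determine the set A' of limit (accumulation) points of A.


A' = {x2, x4, x5}

For each x ∈ X, list the open sets U ∈ τ with x ∈ U, then check whether U ∩ (A ∖ {x}) ≠ ∅ for every such U.
  x = x1: open {x1, x3} ∋ x has {x1, x3} ∩ (A ∖ {x1}) = ∅, so x is NOT a limit point.
  x = x2: opens ∋ x are {x1, x2, x3, x4, x5}; each meets A ∖ {x2}, so x IS a limit point.
  x = x3: open {x3} ∋ x has {x3} ∩ (A ∖ {x3}) = ∅, so x is NOT a limit point.
  x = x4: opens ∋ x are {x1, x2, x3, x4, x5}; each meets A ∖ {x4}, so x IS a limit point.
  x = x5: opens ∋ x are {x1, x2, x3, x4, x5}; each meets A ∖ {x5}, so x IS a limit point.
Collecting: A' = {x2, x4, x5}.


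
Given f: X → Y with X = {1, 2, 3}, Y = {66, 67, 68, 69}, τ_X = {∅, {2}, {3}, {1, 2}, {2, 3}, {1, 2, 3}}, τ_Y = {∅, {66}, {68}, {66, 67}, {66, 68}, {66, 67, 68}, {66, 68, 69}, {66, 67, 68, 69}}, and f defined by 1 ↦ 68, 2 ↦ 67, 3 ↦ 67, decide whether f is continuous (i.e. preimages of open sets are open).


f is NOT continuous.

Compute f^{-1}(U) for each U ∈ τ_Y:
  U = ∅: f^{-1}(U) = ∅ ∈ τ_X ✓.
  U = {66}: f^{-1}(U) = ∅ ∈ τ_X ✓.
  U = {68}: f^{-1}(U) = {1} ∉ τ_X ✗.
  U = {66, 67}: f^{-1}(U) = {2, 3} ∈ τ_X ✓.
  U = {66, 68}: f^{-1}(U) = {1} ∉ τ_X ✗.
  U = {66, 67, 68}: f^{-1}(U) = {1, 2, 3} ∈ τ_X ✓.
  U = {66, 68, 69}: f^{-1}(U) = {1} ∉ τ_X ✗.
  U = {66, 67, 68, 69}: f^{-1}(U) = {1, 2, 3} ∈ τ_X ✓.
Found U = {68} with f^{-1}(U) = {1} not in τ_X. Therefore f is NOT continuous.


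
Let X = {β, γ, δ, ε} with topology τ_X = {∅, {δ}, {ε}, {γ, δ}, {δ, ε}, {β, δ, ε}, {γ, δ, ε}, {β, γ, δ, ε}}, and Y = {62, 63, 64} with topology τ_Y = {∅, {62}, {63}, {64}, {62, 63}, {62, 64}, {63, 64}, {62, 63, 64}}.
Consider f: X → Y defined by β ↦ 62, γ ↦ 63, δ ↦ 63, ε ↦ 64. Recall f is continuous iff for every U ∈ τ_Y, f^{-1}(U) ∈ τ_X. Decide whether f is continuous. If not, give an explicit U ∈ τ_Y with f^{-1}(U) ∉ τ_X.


f is NOT continuous.

Compute f^{-1}(U) for each U ∈ τ_Y:
  U = ∅: f^{-1}(U) = ∅ ∈ τ_X ✓.
  U = {62}: f^{-1}(U) = {β} ∉ τ_X ✗.
  U = {63}: f^{-1}(U) = {γ, δ} ∈ τ_X ✓.
  U = {64}: f^{-1}(U) = {ε} ∈ τ_X ✓.
  U = {62, 63}: f^{-1}(U) = {β, γ, δ} ∉ τ_X ✗.
  U = {62, 64}: f^{-1}(U) = {β, ε} ∉ τ_X ✗.
  U = {63, 64}: f^{-1}(U) = {γ, δ, ε} ∈ τ_X ✓.
  U = {62, 63, 64}: f^{-1}(U) = {β, γ, δ, ε} ∈ τ_X ✓.
Found U = {62} with f^{-1}(U) = {β} not in τ_X. Therefore f is NOT continuous.


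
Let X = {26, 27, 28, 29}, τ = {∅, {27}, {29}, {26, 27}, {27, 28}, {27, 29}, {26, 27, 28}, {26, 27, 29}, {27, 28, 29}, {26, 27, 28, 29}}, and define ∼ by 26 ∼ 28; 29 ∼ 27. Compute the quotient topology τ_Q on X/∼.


X/∼ = {[26=28], [27=29]}; |τ_Q| = 3.

Equivalence classes: [26=28], [27=29].
Quotient map π: X → X/∼ sends 26 ↦ [26=28], 27 ↦ [27=29], 28 ↦ [26=28], 29 ↦ [27=29].
For each subset V ⊆ X/∼, compute π^{-1}(V) ⊆ X and check whether π^{-1}(V) ∈ τ. V is open in τ_Q iff π^{-1}(V) ∈ τ.
  V = {}: π^{-1}(V) = ∅ ∈ τ ✓.
  V = {[26=28]}: π^{-1}(V) = {26, 28} ∉ τ ✗.
  V = {[27=29]}: π^{-1}(V) = {27, 29} ∈ τ ✓.
  V = {[26=28], [27=29]}: π^{-1}(V) = {26, 27, 28, 29} ∈ τ ✓.
Open sets in the quotient: τ_Q = {{}, {[27=29]}, {[26=28], [27=29]}} (3 elements).


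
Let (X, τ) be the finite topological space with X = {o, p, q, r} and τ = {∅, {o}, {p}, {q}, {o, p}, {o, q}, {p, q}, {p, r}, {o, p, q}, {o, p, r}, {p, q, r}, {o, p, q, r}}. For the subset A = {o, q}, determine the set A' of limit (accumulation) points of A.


A' = ∅

For each x ∈ X, list the open sets U ∈ τ with x ∈ U, then check whether U ∩ (A ∖ {x}) ≠ ∅ for every such U.
  x = o: open {o} ∋ x has {o} ∩ (A ∖ {o}) = ∅, so x is NOT a limit point.
  x = p: open {p} ∋ x has {p} ∩ (A ∖ {p}) = ∅, so x is NOT a limit point.
  x = q: open {q} ∋ x has {q} ∩ (A ∖ {q}) = ∅, so x is NOT a limit point.
  x = r: open {p, r} ∋ x has {p, r} ∩ (A ∖ {r}) = ∅, so x is NOT a limit point.
Collecting: A' = ∅.


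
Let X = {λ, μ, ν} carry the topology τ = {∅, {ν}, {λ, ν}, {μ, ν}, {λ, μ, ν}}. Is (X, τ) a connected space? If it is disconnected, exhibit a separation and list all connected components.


(X, τ) is connected.

Find clopen sets (U ∈ τ with X ∖ U ∈ τ):
  U = ∅, X ∖ U = {λ, μ, ν} — both open, so U is clopen.
  U = {λ, μ, ν}, X ∖ U = ∅ — both open, so U is clopen.
Only trivial clopens (∅ and X) exist, so (X, τ) is connected.
Compute connected components by grouping points that agree on all clopens:
  component: {λ, μ, ν}


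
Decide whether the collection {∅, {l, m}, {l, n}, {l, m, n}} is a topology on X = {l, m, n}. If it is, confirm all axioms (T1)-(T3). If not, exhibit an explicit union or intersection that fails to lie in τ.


τ is NOT a topology on X.

Axiom (T1): ∅ ∈ τ? Yes; X ∈ τ? Yes.
Axiom (T2/T3): check pairwise unions and intersections of members of τ.
Counterexample for (T3): {l, m} ∩ {l, n} = {l} ∉ τ. Therefore τ is NOT a topology.


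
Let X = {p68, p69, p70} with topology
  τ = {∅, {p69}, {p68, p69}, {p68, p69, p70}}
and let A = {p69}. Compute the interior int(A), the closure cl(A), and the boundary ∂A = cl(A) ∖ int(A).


int(A) = {p69}, cl(A) = {p68, p69, p70}, ∂A = {p68, p70}.

Closed sets in (X, τ) are complements of opens:
  closed(X, τ) = {∅, {p70}, {p68, p70}, {p68, p69, p70}}.
int(A) = ⋃ {U ∈ τ : U ⊆ A}. Opens contained in A: ∅, {p69}.
Taking the union of these: int(A) = {p69}.
cl(A) = ⋂ {C closed : A ⊆ C}. Closed sets containing A: {p68, p69, p70}.
Intersecting these: cl(A) = {p68, p69, p70}.
∂A = cl(A) ∖ int(A) = {p68, p69, p70} ∖ {p69} = {p68, p70}.


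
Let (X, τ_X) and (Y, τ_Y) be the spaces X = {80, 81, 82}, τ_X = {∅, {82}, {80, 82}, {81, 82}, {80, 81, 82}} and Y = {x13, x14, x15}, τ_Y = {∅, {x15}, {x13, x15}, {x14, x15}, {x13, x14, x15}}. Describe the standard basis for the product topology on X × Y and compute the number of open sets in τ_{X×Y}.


Basis B = {∅ × ∅, {82} × {x15}, {80, 82} × {x15}, {81, 82} × {x15}, {82} × {x13, x15}, {82} × {x14, x15}, {80, 81, 82} × {x15}, {82} × {x13, x14, x15}, {80, 82} × {x13, x15}, {80, 82} × {x14, x15}, {81, 82} × {x13, x15}, {81, 82} × {x14, x15}, {80, 82} × {x13, x14, x15}, {80, 81, 82} × {x13, x15}, {80, 81, 82} × {x14, x15}, {81, 82} × {x13, x14, x15}, {80, 81, 82} × {x13, x14, x15}}; |τ_{X×Y}| = 48.

Enumerate products U × V with U ∈ τ_X, V ∈ τ_Y (deduplicated):
  ∅ × ∅ = {} (∅)
  {82} × {x15} = {(82,x15)}
  {80, 82} × {x15} = {(80,x15), (82,x15)}
  {81, 82} × {x15} = {(81,x15), (82,x15)}
  {82} × {x13, x15} = {(82,x13), (82,x15)}
  {82} × {x14, x15} = {(82,x14), (82,x15)}
  {80, 81, 82} × {x15} = {(80,x15), (81,x15), (82,x15)}
  {82} × {x13, x14, x15} = {(82,x13), (82,x14), (82,x15)}
  {80, 82} × {x13, x15} = {(80,x13), (80,x15), (82,x13), (82,x15)}
  {80, 82} × {x14, x15} = {(80,x14), (80,x15), (82,x14), (82,x15)}
  {81, 82} × {x13, x15} = {(81,x13), (81,x15), (82,x13), (82,x15)}
  {81, 82} × {x14, x15} = {(81,x14), (81,x15), (82,x14), (82,x15)}
  {80, 82} × {x13, x14, x15} = {(80,x13), (80,x14), (80,x15), (82,x13), (82,x14), (82,x15)}
  {80, 81, 82} × {x13, x15} = {(80,x13), (80,x15), (81,x13), (81,x15), (82,x13), (82,x15)}
  {80, 81, 82} × {x14, x15} = {(80,x14), (80,x15), (81,x14), (81,x15), (82,x14), (82,x15)}
  {81, 82} × {x13, x14, x15} = {(81,x13), (81,x14), (81,x15), (82,x13), (82,x14), (82,x15)}
  {80, 81, 82} × {x13, x14, x15} = {(80,x13), (80,x14), (80,x15), (81,x13), (81,x14), (81,x15), (82,x13), (82,x14), (82,x15)}
These 17 distinct sets form the basis B.
Close under arbitrary unions to get τ_{X×Y}; counting gives |τ_{X×Y}| = 48.


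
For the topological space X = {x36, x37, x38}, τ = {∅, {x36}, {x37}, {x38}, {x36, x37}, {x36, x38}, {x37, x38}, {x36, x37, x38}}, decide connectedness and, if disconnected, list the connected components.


(X, τ) is disconnected; components = [{x36}, {x37}, {x38}].

Find clopen sets (U ∈ τ with X ∖ U ∈ τ):
  U = ∅, X ∖ U = {x36, x37, x38} — both open, so U is clopen.
  U = {x36}, X ∖ U = {x37, x38} — both open, so U is clopen.
  U = {x37}, X ∖ U = {x36, x38} — both open, so U is clopen.
  U = {x38}, X ∖ U = {x36, x37} — both open, so U is clopen.
  U = {x36, x37}, X ∖ U = {x38} — both open, so U is clopen.
  U = {x36, x38}, X ∖ U = {x37} — both open, so U is clopen.
  U = {x37, x38}, X ∖ U = {x36} — both open, so U is clopen.
  U = {x36, x37, x38}, X ∖ U = ∅ — both open, so U is clopen.
Nontrivial clopen(s) exist: e.g. {x37, x38}. So (X, τ) is disconnected.
Compute connected components by grouping points that agree on all clopens:
  component: {x36}
  component: {x37}
  component: {x38}


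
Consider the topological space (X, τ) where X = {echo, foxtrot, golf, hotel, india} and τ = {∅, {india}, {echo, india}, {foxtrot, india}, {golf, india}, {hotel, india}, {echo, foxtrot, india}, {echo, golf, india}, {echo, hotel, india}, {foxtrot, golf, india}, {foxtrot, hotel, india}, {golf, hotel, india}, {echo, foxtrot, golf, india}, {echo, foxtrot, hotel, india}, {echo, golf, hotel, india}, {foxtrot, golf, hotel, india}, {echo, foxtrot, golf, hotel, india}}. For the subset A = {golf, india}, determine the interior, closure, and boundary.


int(A) = {golf, india}, cl(A) = {echo, foxtrot, golf, hotel, india}, ∂A = {echo, foxtrot, hotel}.

Closed sets in (X, τ) are complements of opens:
  closed(X, τ) = {∅, {echo}, {foxtrot}, {golf}, {hotel}, {echo, foxtrot}, {echo, golf}, {echo, hotel}, {foxtrot, golf}, {foxtrot, hotel}, {golf, hotel}, {echo, foxtrot, golf}, {echo, foxtrot, hotel}, {echo, golf, hotel}, {foxtrot, golf, hotel}, {echo, foxtrot, golf, hotel}, {echo, foxtrot, golf, hotel, india}}.
int(A) = ⋃ {U ∈ τ : U ⊆ A}. Opens contained in A: ∅, {india}, {golf, india}.
Taking the union of these: int(A) = {golf, india}.
cl(A) = ⋂ {C closed : A ⊆ C}. Closed sets containing A: {echo, foxtrot, golf, hotel, india}.
Intersecting these: cl(A) = {echo, foxtrot, golf, hotel, india}.
∂A = cl(A) ∖ int(A) = {echo, foxtrot, golf, hotel, india} ∖ {golf, india} = {echo, foxtrot, hotel}.


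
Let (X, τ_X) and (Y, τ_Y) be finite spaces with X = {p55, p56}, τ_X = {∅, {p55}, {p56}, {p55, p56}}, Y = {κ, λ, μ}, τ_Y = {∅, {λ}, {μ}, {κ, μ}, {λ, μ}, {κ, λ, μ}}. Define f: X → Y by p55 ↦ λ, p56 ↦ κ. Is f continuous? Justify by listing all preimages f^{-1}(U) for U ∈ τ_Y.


f IS continuous.

Compute f^{-1}(U) for each U ∈ τ_Y:
  U = ∅: f^{-1}(U) = ∅ ∈ τ_X ✓.
  U = {λ}: f^{-1}(U) = {p55} ∈ τ_X ✓.
  U = {μ}: f^{-1}(U) = ∅ ∈ τ_X ✓.
  U = {κ, μ}: f^{-1}(U) = {p56} ∈ τ_X ✓.
  U = {λ, μ}: f^{-1}(U) = {p55} ∈ τ_X ✓.
  U = {κ, λ, μ}: f^{-1}(U) = {p55, p56} ∈ τ_X ✓.
Every preimage lies in τ_X, so f IS continuous.


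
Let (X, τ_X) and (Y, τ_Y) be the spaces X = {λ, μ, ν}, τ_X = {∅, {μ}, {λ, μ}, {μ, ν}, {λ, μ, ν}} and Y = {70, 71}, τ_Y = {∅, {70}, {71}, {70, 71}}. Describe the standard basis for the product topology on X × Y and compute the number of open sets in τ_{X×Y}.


Basis B = {∅ × ∅, {μ} × {70}, {μ} × {71}, {λ, μ} × {70}, {λ, μ} × {71}, {μ} × {70, 71}, {μ, ν} × {70}, {μ, ν} × {71}, {λ, μ, ν} × {70}, {λ, μ, ν} × {71}, {λ, μ} × {70, 71}, {μ, ν} × {70, 71}, {λ, μ, ν} × {70, 71}}; |τ_{X×Y}| = 25.

Enumerate products U × V with U ∈ τ_X, V ∈ τ_Y (deduplicated):
  ∅ × ∅ = {} (∅)
  {μ} × {70} = {(μ,70)}
  {μ} × {71} = {(μ,71)}
  {λ, μ} × {70} = {(λ,70), (μ,70)}
  {λ, μ} × {71} = {(λ,71), (μ,71)}
  {μ} × {70, 71} = {(μ,70), (μ,71)}
  {μ, ν} × {70} = {(μ,70), (ν,70)}
  {μ, ν} × {71} = {(μ,71), (ν,71)}
  {λ, μ, ν} × {70} = {(λ,70), (μ,70), (ν,70)}
  {λ, μ, ν} × {71} = {(λ,71), (μ,71), (ν,71)}
  {λ, μ} × {70, 71} = {(λ,70), (λ,71), (μ,70), (μ,71)}
  {μ, ν} × {70, 71} = {(μ,70), (μ,71), (ν,70), (ν,71)}
  {λ, μ, ν} × {70, 71} = {(λ,70), (λ,71), (μ,70), (μ,71), (ν,70), (ν,71)}
These 13 distinct sets form the basis B.
Close under arbitrary unions to get τ_{X×Y}; counting gives |τ_{X×Y}| = 25.


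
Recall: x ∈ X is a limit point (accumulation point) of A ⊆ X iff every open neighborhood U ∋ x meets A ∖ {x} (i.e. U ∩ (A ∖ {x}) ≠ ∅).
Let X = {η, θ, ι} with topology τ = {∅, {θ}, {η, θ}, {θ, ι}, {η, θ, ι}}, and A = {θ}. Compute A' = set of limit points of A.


A' = {η, ι}

For each x ∈ X, list the open sets U ∈ τ with x ∈ U, then check whether U ∩ (A ∖ {x}) ≠ ∅ for every such U.
  x = η: opens ∋ x are {η, θ}, {η, θ, ι}; each meets A ∖ {η}, so x IS a limit point.
  x = θ: open {θ} ∋ x has {θ} ∩ (A ∖ {θ}) = ∅, so x is NOT a limit point.
  x = ι: opens ∋ x are {θ, ι}, {η, θ, ι}; each meets A ∖ {ι}, so x IS a limit point.
Collecting: A' = {η, ι}.


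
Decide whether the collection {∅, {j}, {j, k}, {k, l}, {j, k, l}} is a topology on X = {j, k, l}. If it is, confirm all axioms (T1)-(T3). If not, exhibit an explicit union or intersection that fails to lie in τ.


τ is NOT a topology on X.

Axiom (T1): ∅ ∈ τ? Yes; X ∈ τ? Yes.
Axiom (T2/T3): check pairwise unions and intersections of members of τ.
Counterexample for (T3): {j, k} ∩ {k, l} = {k} ∉ τ. Therefore τ is NOT a topology.


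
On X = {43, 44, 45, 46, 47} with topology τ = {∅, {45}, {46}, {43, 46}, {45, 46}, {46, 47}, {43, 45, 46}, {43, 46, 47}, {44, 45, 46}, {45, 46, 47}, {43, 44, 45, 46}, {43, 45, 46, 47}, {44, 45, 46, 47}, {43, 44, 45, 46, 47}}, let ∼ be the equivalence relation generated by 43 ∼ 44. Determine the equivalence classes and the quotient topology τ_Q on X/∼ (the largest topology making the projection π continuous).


X/∼ = {[43=44], [45], [46], [47]}; |τ_Q| = 8.

Equivalence classes: [43=44], [45], [46], [47].
Quotient map π: X → X/∼ sends 43 ↦ [43=44], 44 ↦ [43=44], 45 ↦ [45], 46 ↦ [46], 47 ↦ [47].
For each subset V ⊆ X/∼, compute π^{-1}(V) ⊆ X and check whether π^{-1}(V) ∈ τ. V is open in τ_Q iff π^{-1}(V) ∈ τ.
  V = {}: π^{-1}(V) = ∅ ∈ τ ✓.
  V = {[43=44]}: π^{-1}(V) = {43, 44} ∉ τ ✗.
  V = {[45]}: π^{-1}(V) = {45} ∈ τ ✓.
  V = {[43=44], [45]}: π^{-1}(V) = {43, 44, 45} ∉ τ ✗.
  V = {[46]}: π^{-1}(V) = {46} ∈ τ ✓.
  V = {[43=44], [46]}: π^{-1}(V) = {43, 44, 46} ∉ τ ✗.
  V = {[45], [46]}: π^{-1}(V) = {45, 46} ∈ τ ✓.
  V = {[43=44], [45], [46]}: π^{-1}(V) = {43, 44, 45, 46} ∈ τ ✓.
  V = {[47]}: π^{-1}(V) = {47} ∉ τ ✗.
  V = {[43=44], [47]}: π^{-1}(V) = {43, 44, 47} ∉ τ ✗.
  V = {[45], [47]}: π^{-1}(V) = {45, 47} ∉ τ ✗.
  V = {[43=44], [45], [47]}: π^{-1}(V) = {43, 44, 45, 47} ∉ τ ✗.
  V = {[46], [47]}: π^{-1}(V) = {46, 47} ∈ τ ✓.
  V = {[43=44], [46], [47]}: π^{-1}(V) = {43, 44, 46, 47} ∉ τ ✗.
  V = {[45], [46], [47]}: π^{-1}(V) = {45, 46, 47} ∈ τ ✓.
  V = {[43=44], [45], [46], [47]}: π^{-1}(V) = {43, 44, 45, 46, 47} ∈ τ ✓.
Open sets in the quotient: τ_Q = {{}, {[45]}, {[46]}, {[45], [46]}, {[43=44], [45], [46]}, {[46], [47]}, {[45], [46], [47]}, {[43=44], [45], [46], [47]}} (8 elements).


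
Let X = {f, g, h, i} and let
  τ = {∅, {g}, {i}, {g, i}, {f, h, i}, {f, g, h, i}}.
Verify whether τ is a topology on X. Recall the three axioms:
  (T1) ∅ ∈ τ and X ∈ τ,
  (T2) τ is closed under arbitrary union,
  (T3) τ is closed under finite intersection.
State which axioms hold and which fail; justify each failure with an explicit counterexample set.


τ IS a topology on X.

Axiom (T1): ∅ ∈ τ? Yes; X ∈ τ? Yes.
Axiom (T2/T3): check pairwise unions and intersections of members of τ.
All pairwise intersections and unions checked — each lies in τ. Therefore τ satisfies (T1), (T2), (T3): it IS a topology on X.


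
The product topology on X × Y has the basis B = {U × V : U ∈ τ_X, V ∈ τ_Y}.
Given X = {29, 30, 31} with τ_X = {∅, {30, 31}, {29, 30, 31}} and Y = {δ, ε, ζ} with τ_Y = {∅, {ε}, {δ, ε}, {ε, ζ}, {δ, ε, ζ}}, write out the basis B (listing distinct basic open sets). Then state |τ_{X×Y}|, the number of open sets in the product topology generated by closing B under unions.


Basis B = {∅ × ∅, {30, 31} × {ε}, {29, 30, 31} × {ε}, {30, 31} × {δ, ε}, {30, 31} × {ε, ζ}, {29, 30, 31} × {δ, ε}, {29, 30, 31} × {ε, ζ}, {30, 31} × {δ, ε, ζ}, {29, 30, 31} × {δ, ε, ζ}}; |τ_{X×Y}| = 14.

Enumerate products U × V with U ∈ τ_X, V ∈ τ_Y (deduplicated):
  ∅ × ∅ = {} (∅)
  {30, 31} × {ε} = {(30,ε), (31,ε)}
  {29, 30, 31} × {ε} = {(29,ε), (30,ε), (31,ε)}
  {30, 31} × {δ, ε} = {(30,δ), (30,ε), (31,δ), (31,ε)}
  {30, 31} × {ε, ζ} = {(30,ε), (30,ζ), (31,ε), (31,ζ)}
  {29, 30, 31} × {δ, ε} = {(29,δ), (29,ε), (30,δ), (30,ε), (31,δ), (31,ε)}
  {29, 30, 31} × {ε, ζ} = {(29,ε), (29,ζ), (30,ε), (30,ζ), (31,ε), (31,ζ)}
  {30, 31} × {δ, ε, ζ} = {(30,δ), (30,ε), (30,ζ), (31,δ), (31,ε), (31,ζ)}
  {29, 30, 31} × {δ, ε, ζ} = {(29,δ), (29,ε), (29,ζ), (30,δ), (30,ε), (30,ζ), (31,δ), (31,ε), (31,ζ)}
These 9 distinct sets form the basis B.
Close under arbitrary unions to get τ_{X×Y}; counting gives |τ_{X×Y}| = 14.


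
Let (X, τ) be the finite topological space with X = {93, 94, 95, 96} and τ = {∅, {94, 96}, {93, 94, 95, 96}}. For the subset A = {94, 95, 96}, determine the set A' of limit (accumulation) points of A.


A' = {93, 94, 95, 96}

For each x ∈ X, list the open sets U ∈ τ with x ∈ U, then check whether U ∩ (A ∖ {x}) ≠ ∅ for every such U.
  x = 93: opens ∋ x are {93, 94, 95, 96}; each meets A ∖ {93}, so x IS a limit point.
  x = 94: opens ∋ x are {94, 96}, {93, 94, 95, 96}; each meets A ∖ {94}, so x IS a limit point.
  x = 95: opens ∋ x are {93, 94, 95, 96}; each meets A ∖ {95}, so x IS a limit point.
  x = 96: opens ∋ x are {94, 96}, {93, 94, 95, 96}; each meets A ∖ {96}, so x IS a limit point.
Collecting: A' = {93, 94, 95, 96}.


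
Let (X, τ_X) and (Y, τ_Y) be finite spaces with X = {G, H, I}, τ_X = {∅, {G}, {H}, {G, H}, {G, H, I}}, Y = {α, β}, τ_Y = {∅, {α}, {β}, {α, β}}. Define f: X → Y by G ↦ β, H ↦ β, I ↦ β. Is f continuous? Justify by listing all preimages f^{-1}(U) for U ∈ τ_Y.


f IS continuous.

Compute f^{-1}(U) for each U ∈ τ_Y:
  U = ∅: f^{-1}(U) = ∅ ∈ τ_X ✓.
  U = {α}: f^{-1}(U) = ∅ ∈ τ_X ✓.
  U = {β}: f^{-1}(U) = {G, H, I} ∈ τ_X ✓.
  U = {α, β}: f^{-1}(U) = {G, H, I} ∈ τ_X ✓.
Every preimage lies in τ_X, so f IS continuous.


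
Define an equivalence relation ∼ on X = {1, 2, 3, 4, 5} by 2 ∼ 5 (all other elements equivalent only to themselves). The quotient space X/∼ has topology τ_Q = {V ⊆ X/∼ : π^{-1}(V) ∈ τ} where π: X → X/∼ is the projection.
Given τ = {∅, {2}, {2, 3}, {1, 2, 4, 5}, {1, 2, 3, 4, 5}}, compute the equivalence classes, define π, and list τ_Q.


X/∼ = {[1], [2=5], [3], [4]}; |τ_Q| = 3.

Equivalence classes: [1], [2=5], [3], [4].
Quotient map π: X → X/∼ sends 1 ↦ [1], 2 ↦ [2=5], 3 ↦ [3], 4 ↦ [4], 5 ↦ [2=5].
For each subset V ⊆ X/∼, compute π^{-1}(V) ⊆ X and check whether π^{-1}(V) ∈ τ. V is open in τ_Q iff π^{-1}(V) ∈ τ.
  V = {}: π^{-1}(V) = ∅ ∈ τ ✓.
  V = {[1]}: π^{-1}(V) = {1} ∉ τ ✗.
  V = {[2=5]}: π^{-1}(V) = {2, 5} ∉ τ ✗.
  V = {[1], [2=5]}: π^{-1}(V) = {1, 2, 5} ∉ τ ✗.
  V = {[3]}: π^{-1}(V) = {3} ∉ τ ✗.
  V = {[1], [3]}: π^{-1}(V) = {1, 3} ∉ τ ✗.
  V = {[2=5], [3]}: π^{-1}(V) = {2, 3, 5} ∉ τ ✗.
  V = {[1], [2=5], [3]}: π^{-1}(V) = {1, 2, 3, 5} ∉ τ ✗.
  V = {[4]}: π^{-1}(V) = {4} ∉ τ ✗.
  V = {[1], [4]}: π^{-1}(V) = {1, 4} ∉ τ ✗.
  V = {[2=5], [4]}: π^{-1}(V) = {2, 4, 5} ∉ τ ✗.
  V = {[1], [2=5], [4]}: π^{-1}(V) = {1, 2, 4, 5} ∈ τ ✓.
  V = {[3], [4]}: π^{-1}(V) = {3, 4} ∉ τ ✗.
  V = {[1], [3], [4]}: π^{-1}(V) = {1, 3, 4} ∉ τ ✗.
  V = {[2=5], [3], [4]}: π^{-1}(V) = {2, 3, 4, 5} ∉ τ ✗.
  V = {[1], [2=5], [3], [4]}: π^{-1}(V) = {1, 2, 3, 4, 5} ∈ τ ✓.
Open sets in the quotient: τ_Q = {{}, {[1], [2=5], [4]}, {[1], [2=5], [3], [4]}} (3 elements).


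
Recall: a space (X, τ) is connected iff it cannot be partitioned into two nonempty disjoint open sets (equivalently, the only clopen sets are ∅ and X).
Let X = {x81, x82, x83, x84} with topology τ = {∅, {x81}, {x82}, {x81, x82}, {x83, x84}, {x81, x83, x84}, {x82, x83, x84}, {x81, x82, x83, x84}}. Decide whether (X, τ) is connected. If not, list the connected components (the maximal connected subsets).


(X, τ) is disconnected; components = [{x81}, {x82}, {x83, x84}].

Find clopen sets (U ∈ τ with X ∖ U ∈ τ):
  U = ∅, X ∖ U = {x81, x82, x83, x84} — both open, so U is clopen.
  U = {x81}, X ∖ U = {x82, x83, x84} — both open, so U is clopen.
  U = {x82}, X ∖ U = {x81, x83, x84} — both open, so U is clopen.
  U = {x81, x82}, X ∖ U = {x83, x84} — both open, so U is clopen.
  U = {x83, x84}, X ∖ U = {x81, x82} — both open, so U is clopen.
  U = {x81, x83, x84}, X ∖ U = {x82} — both open, so U is clopen.
  U = {x82, x83, x84}, X ∖ U = {x81} — both open, so U is clopen.
  U = {x81, x82, x83, x84}, X ∖ U = ∅ — both open, so U is clopen.
Nontrivial clopen(s) exist: e.g. {x83, x84}. So (X, τ) is disconnected.
Compute connected components by grouping points that agree on all clopens:
  component: {x81}
  component: {x82}
  component: {x83, x84}
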